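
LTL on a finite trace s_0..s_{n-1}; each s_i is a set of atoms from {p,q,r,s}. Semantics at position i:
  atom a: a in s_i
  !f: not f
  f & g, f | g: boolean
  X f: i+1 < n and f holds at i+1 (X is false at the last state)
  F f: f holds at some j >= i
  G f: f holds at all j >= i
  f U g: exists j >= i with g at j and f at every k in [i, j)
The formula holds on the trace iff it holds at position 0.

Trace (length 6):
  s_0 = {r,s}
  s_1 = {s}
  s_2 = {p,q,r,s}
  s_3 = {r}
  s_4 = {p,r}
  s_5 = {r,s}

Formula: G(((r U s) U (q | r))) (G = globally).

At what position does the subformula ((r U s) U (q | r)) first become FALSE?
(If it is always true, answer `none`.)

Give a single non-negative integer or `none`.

Answer: none

Derivation:
s_0={r,s}: ((r U s) U (q | r))=True (r U s)=True r=True s=True (q | r)=True q=False
s_1={s}: ((r U s) U (q | r))=True (r U s)=True r=False s=True (q | r)=False q=False
s_2={p,q,r,s}: ((r U s) U (q | r))=True (r U s)=True r=True s=True (q | r)=True q=True
s_3={r}: ((r U s) U (q | r))=True (r U s)=True r=True s=False (q | r)=True q=False
s_4={p,r}: ((r U s) U (q | r))=True (r U s)=True r=True s=False (q | r)=True q=False
s_5={r,s}: ((r U s) U (q | r))=True (r U s)=True r=True s=True (q | r)=True q=False
G(((r U s) U (q | r))) holds globally = True
No violation — formula holds at every position.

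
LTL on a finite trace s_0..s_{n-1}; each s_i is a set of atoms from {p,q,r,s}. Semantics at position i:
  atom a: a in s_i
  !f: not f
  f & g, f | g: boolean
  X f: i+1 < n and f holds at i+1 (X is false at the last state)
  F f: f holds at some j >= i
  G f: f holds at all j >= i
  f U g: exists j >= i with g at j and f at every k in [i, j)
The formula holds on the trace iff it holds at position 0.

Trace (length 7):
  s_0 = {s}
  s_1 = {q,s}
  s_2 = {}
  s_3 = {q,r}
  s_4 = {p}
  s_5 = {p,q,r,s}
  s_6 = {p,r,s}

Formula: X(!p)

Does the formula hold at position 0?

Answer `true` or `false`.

Answer: true

Derivation:
s_0={s}: X(!p)=True !p=True p=False
s_1={q,s}: X(!p)=True !p=True p=False
s_2={}: X(!p)=True !p=True p=False
s_3={q,r}: X(!p)=False !p=True p=False
s_4={p}: X(!p)=False !p=False p=True
s_5={p,q,r,s}: X(!p)=False !p=False p=True
s_6={p,r,s}: X(!p)=False !p=False p=True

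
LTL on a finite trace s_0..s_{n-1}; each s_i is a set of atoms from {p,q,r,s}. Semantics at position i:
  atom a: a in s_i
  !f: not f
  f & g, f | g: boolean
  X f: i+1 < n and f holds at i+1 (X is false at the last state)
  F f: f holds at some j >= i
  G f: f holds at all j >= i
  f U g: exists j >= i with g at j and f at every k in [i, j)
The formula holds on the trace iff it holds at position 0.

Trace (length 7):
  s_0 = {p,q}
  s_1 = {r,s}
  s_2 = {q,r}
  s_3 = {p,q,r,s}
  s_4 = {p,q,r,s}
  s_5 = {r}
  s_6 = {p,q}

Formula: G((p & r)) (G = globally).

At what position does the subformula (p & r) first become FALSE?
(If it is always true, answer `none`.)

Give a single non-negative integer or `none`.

s_0={p,q}: (p & r)=False p=True r=False
s_1={r,s}: (p & r)=False p=False r=True
s_2={q,r}: (p & r)=False p=False r=True
s_3={p,q,r,s}: (p & r)=True p=True r=True
s_4={p,q,r,s}: (p & r)=True p=True r=True
s_5={r}: (p & r)=False p=False r=True
s_6={p,q}: (p & r)=False p=True r=False
G((p & r)) holds globally = False
First violation at position 0.

Answer: 0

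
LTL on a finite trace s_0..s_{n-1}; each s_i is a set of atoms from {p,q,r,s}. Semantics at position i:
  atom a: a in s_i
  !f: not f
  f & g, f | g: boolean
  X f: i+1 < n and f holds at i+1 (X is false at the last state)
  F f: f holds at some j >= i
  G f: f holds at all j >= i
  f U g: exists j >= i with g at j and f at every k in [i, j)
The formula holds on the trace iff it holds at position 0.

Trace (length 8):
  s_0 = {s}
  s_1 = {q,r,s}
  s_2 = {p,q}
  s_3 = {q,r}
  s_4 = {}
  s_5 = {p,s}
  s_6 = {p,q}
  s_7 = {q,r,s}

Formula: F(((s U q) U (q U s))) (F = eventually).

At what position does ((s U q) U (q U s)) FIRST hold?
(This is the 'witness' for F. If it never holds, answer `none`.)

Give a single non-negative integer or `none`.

s_0={s}: ((s U q) U (q U s))=True (s U q)=True s=True q=False (q U s)=True
s_1={q,r,s}: ((s U q) U (q U s))=True (s U q)=True s=True q=True (q U s)=True
s_2={p,q}: ((s U q) U (q U s))=False (s U q)=True s=False q=True (q U s)=False
s_3={q,r}: ((s U q) U (q U s))=False (s U q)=True s=False q=True (q U s)=False
s_4={}: ((s U q) U (q U s))=False (s U q)=False s=False q=False (q U s)=False
s_5={p,s}: ((s U q) U (q U s))=True (s U q)=True s=True q=False (q U s)=True
s_6={p,q}: ((s U q) U (q U s))=True (s U q)=True s=False q=True (q U s)=True
s_7={q,r,s}: ((s U q) U (q U s))=True (s U q)=True s=True q=True (q U s)=True
F(((s U q) U (q U s))) holds; first witness at position 0.

Answer: 0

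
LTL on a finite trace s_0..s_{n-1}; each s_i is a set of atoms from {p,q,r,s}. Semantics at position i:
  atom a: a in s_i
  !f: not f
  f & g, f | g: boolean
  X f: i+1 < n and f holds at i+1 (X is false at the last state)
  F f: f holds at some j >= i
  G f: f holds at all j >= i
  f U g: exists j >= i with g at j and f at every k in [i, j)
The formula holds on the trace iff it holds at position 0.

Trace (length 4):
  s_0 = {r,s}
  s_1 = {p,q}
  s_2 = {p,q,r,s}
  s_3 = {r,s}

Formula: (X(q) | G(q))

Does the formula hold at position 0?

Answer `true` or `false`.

s_0={r,s}: (X(q) | G(q))=True X(q)=True q=False G(q)=False
s_1={p,q}: (X(q) | G(q))=True X(q)=True q=True G(q)=False
s_2={p,q,r,s}: (X(q) | G(q))=False X(q)=False q=True G(q)=False
s_3={r,s}: (X(q) | G(q))=False X(q)=False q=False G(q)=False

Answer: true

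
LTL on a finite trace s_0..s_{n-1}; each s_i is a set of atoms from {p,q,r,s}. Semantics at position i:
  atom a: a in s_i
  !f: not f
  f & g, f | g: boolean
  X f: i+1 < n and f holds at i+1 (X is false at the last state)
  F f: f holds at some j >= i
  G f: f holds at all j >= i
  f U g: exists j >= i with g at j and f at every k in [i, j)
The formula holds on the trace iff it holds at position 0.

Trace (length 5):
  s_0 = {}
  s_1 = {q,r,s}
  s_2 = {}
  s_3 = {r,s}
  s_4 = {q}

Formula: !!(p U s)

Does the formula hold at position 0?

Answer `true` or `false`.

s_0={}: !!(p U s)=False !(p U s)=True (p U s)=False p=False s=False
s_1={q,r,s}: !!(p U s)=True !(p U s)=False (p U s)=True p=False s=True
s_2={}: !!(p U s)=False !(p U s)=True (p U s)=False p=False s=False
s_3={r,s}: !!(p U s)=True !(p U s)=False (p U s)=True p=False s=True
s_4={q}: !!(p U s)=False !(p U s)=True (p U s)=False p=False s=False

Answer: false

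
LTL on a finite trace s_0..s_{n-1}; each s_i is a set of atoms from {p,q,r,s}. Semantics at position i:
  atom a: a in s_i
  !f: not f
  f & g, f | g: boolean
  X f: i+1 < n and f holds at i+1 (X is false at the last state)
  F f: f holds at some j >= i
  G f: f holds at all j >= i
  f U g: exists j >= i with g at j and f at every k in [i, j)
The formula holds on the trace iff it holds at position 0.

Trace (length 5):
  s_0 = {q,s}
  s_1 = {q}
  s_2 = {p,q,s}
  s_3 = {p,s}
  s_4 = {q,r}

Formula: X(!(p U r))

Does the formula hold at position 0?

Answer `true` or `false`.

s_0={q,s}: X(!(p U r))=True !(p U r)=True (p U r)=False p=False r=False
s_1={q}: X(!(p U r))=False !(p U r)=True (p U r)=False p=False r=False
s_2={p,q,s}: X(!(p U r))=False !(p U r)=False (p U r)=True p=True r=False
s_3={p,s}: X(!(p U r))=False !(p U r)=False (p U r)=True p=True r=False
s_4={q,r}: X(!(p U r))=False !(p U r)=False (p U r)=True p=False r=True

Answer: true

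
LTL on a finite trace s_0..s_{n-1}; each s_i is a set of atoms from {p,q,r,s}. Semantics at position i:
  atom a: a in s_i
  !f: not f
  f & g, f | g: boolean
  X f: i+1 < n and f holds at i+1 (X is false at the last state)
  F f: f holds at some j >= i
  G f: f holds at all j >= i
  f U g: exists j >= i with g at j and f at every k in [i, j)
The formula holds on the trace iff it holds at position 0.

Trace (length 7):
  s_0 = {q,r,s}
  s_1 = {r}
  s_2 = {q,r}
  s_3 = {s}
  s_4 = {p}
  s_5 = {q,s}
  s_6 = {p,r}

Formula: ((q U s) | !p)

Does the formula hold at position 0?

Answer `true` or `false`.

Answer: true

Derivation:
s_0={q,r,s}: ((q U s) | !p)=True (q U s)=True q=True s=True !p=True p=False
s_1={r}: ((q U s) | !p)=True (q U s)=False q=False s=False !p=True p=False
s_2={q,r}: ((q U s) | !p)=True (q U s)=True q=True s=False !p=True p=False
s_3={s}: ((q U s) | !p)=True (q U s)=True q=False s=True !p=True p=False
s_4={p}: ((q U s) | !p)=False (q U s)=False q=False s=False !p=False p=True
s_5={q,s}: ((q U s) | !p)=True (q U s)=True q=True s=True !p=True p=False
s_6={p,r}: ((q U s) | !p)=False (q U s)=False q=False s=False !p=False p=True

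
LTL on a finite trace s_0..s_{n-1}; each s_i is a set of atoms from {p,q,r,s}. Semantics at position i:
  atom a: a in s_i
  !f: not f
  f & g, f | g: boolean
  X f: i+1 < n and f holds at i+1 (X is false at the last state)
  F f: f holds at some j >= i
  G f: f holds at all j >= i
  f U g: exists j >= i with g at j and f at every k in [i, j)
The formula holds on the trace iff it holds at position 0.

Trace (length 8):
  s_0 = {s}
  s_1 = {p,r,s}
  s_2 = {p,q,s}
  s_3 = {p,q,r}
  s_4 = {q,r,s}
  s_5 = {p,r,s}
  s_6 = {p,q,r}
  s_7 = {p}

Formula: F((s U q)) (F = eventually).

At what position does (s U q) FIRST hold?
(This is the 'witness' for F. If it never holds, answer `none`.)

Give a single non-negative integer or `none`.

s_0={s}: (s U q)=True s=True q=False
s_1={p,r,s}: (s U q)=True s=True q=False
s_2={p,q,s}: (s U q)=True s=True q=True
s_3={p,q,r}: (s U q)=True s=False q=True
s_4={q,r,s}: (s U q)=True s=True q=True
s_5={p,r,s}: (s U q)=True s=True q=False
s_6={p,q,r}: (s U q)=True s=False q=True
s_7={p}: (s U q)=False s=False q=False
F((s U q)) holds; first witness at position 0.

Answer: 0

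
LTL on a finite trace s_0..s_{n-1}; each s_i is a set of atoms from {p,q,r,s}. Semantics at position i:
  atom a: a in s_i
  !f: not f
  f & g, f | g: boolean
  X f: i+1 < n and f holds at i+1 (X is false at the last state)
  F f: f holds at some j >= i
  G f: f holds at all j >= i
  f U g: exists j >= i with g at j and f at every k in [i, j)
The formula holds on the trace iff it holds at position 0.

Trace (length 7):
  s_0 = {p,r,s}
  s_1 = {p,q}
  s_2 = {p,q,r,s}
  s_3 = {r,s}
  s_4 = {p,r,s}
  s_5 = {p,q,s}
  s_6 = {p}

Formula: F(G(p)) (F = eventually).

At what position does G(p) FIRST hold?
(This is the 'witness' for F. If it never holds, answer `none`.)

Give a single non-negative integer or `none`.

Answer: 4

Derivation:
s_0={p,r,s}: G(p)=False p=True
s_1={p,q}: G(p)=False p=True
s_2={p,q,r,s}: G(p)=False p=True
s_3={r,s}: G(p)=False p=False
s_4={p,r,s}: G(p)=True p=True
s_5={p,q,s}: G(p)=True p=True
s_6={p}: G(p)=True p=True
F(G(p)) holds; first witness at position 4.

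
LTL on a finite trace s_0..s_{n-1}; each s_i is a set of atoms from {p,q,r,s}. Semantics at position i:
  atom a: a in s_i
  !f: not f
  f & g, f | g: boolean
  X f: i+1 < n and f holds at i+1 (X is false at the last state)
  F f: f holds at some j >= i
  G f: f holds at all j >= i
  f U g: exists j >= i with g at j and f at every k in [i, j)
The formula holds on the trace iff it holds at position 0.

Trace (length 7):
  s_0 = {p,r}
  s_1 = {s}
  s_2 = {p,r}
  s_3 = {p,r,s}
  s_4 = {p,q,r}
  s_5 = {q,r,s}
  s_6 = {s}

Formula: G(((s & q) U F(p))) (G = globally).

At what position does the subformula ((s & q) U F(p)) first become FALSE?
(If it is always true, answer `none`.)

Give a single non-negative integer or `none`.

s_0={p,r}: ((s & q) U F(p))=True (s & q)=False s=False q=False F(p)=True p=True
s_1={s}: ((s & q) U F(p))=True (s & q)=False s=True q=False F(p)=True p=False
s_2={p,r}: ((s & q) U F(p))=True (s & q)=False s=False q=False F(p)=True p=True
s_3={p,r,s}: ((s & q) U F(p))=True (s & q)=False s=True q=False F(p)=True p=True
s_4={p,q,r}: ((s & q) U F(p))=True (s & q)=False s=False q=True F(p)=True p=True
s_5={q,r,s}: ((s & q) U F(p))=False (s & q)=True s=True q=True F(p)=False p=False
s_6={s}: ((s & q) U F(p))=False (s & q)=False s=True q=False F(p)=False p=False
G(((s & q) U F(p))) holds globally = False
First violation at position 5.

Answer: 5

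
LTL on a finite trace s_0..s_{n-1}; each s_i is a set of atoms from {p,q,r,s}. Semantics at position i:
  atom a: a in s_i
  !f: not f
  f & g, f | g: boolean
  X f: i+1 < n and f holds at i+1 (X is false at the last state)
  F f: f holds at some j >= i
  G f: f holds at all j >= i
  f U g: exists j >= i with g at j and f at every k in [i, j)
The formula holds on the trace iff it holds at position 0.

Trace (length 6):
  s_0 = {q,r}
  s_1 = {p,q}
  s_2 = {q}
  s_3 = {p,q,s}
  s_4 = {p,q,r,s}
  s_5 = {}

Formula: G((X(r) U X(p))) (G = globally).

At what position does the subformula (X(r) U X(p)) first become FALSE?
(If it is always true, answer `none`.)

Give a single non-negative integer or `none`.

s_0={q,r}: (X(r) U X(p))=True X(r)=False r=True X(p)=True p=False
s_1={p,q}: (X(r) U X(p))=False X(r)=False r=False X(p)=False p=True
s_2={q}: (X(r) U X(p))=True X(r)=False r=False X(p)=True p=False
s_3={p,q,s}: (X(r) U X(p))=True X(r)=True r=False X(p)=True p=True
s_4={p,q,r,s}: (X(r) U X(p))=False X(r)=False r=True X(p)=False p=True
s_5={}: (X(r) U X(p))=False X(r)=False r=False X(p)=False p=False
G((X(r) U X(p))) holds globally = False
First violation at position 1.

Answer: 1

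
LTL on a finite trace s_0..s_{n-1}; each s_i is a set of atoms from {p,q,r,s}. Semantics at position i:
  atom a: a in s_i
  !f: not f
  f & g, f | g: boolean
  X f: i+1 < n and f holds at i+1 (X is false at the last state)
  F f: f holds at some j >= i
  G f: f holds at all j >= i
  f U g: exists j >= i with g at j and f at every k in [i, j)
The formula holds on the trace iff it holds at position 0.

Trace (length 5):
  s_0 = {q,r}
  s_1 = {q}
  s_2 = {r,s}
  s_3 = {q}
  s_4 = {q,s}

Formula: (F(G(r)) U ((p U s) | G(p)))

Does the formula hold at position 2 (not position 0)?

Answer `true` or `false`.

Answer: true

Derivation:
s_0={q,r}: (F(G(r)) U ((p U s) | G(p)))=False F(G(r))=False G(r)=False r=True ((p U s) | G(p))=False (p U s)=False p=False s=False G(p)=False
s_1={q}: (F(G(r)) U ((p U s) | G(p)))=False F(G(r))=False G(r)=False r=False ((p U s) | G(p))=False (p U s)=False p=False s=False G(p)=False
s_2={r,s}: (F(G(r)) U ((p U s) | G(p)))=True F(G(r))=False G(r)=False r=True ((p U s) | G(p))=True (p U s)=True p=False s=True G(p)=False
s_3={q}: (F(G(r)) U ((p U s) | G(p)))=False F(G(r))=False G(r)=False r=False ((p U s) | G(p))=False (p U s)=False p=False s=False G(p)=False
s_4={q,s}: (F(G(r)) U ((p U s) | G(p)))=True F(G(r))=False G(r)=False r=False ((p U s) | G(p))=True (p U s)=True p=False s=True G(p)=False
Evaluating at position 2: result = True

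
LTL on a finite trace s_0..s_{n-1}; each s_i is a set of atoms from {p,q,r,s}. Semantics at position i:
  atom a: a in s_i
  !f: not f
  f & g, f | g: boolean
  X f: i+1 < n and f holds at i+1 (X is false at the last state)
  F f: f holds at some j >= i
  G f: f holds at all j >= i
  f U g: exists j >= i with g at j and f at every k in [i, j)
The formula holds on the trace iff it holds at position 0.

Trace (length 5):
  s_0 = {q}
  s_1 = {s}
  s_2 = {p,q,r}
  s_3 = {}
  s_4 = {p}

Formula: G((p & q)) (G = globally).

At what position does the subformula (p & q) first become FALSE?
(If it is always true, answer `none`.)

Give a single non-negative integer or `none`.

s_0={q}: (p & q)=False p=False q=True
s_1={s}: (p & q)=False p=False q=False
s_2={p,q,r}: (p & q)=True p=True q=True
s_3={}: (p & q)=False p=False q=False
s_4={p}: (p & q)=False p=True q=False
G((p & q)) holds globally = False
First violation at position 0.

Answer: 0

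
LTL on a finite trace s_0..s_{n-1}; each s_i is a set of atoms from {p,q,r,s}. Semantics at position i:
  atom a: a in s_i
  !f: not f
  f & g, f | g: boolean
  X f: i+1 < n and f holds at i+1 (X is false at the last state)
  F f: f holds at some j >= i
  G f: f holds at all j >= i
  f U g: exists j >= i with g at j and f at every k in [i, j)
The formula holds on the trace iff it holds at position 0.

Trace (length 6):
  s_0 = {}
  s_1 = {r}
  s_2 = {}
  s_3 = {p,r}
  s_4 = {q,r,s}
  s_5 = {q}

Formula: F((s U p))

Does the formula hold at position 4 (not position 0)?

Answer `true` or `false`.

Answer: false

Derivation:
s_0={}: F((s U p))=True (s U p)=False s=False p=False
s_1={r}: F((s U p))=True (s U p)=False s=False p=False
s_2={}: F((s U p))=True (s U p)=False s=False p=False
s_3={p,r}: F((s U p))=True (s U p)=True s=False p=True
s_4={q,r,s}: F((s U p))=False (s U p)=False s=True p=False
s_5={q}: F((s U p))=False (s U p)=False s=False p=False
Evaluating at position 4: result = False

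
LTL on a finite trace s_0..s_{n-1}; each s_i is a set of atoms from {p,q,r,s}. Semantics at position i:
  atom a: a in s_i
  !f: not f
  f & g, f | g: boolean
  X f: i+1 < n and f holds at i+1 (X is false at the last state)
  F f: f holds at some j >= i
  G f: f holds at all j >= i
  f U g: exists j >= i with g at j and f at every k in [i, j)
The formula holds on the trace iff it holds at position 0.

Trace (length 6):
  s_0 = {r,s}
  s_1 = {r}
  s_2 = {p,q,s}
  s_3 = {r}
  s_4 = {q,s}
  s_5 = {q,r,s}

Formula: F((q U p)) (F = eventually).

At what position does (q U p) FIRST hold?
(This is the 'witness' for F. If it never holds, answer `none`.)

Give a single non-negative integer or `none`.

s_0={r,s}: (q U p)=False q=False p=False
s_1={r}: (q U p)=False q=False p=False
s_2={p,q,s}: (q U p)=True q=True p=True
s_3={r}: (q U p)=False q=False p=False
s_4={q,s}: (q U p)=False q=True p=False
s_5={q,r,s}: (q U p)=False q=True p=False
F((q U p)) holds; first witness at position 2.

Answer: 2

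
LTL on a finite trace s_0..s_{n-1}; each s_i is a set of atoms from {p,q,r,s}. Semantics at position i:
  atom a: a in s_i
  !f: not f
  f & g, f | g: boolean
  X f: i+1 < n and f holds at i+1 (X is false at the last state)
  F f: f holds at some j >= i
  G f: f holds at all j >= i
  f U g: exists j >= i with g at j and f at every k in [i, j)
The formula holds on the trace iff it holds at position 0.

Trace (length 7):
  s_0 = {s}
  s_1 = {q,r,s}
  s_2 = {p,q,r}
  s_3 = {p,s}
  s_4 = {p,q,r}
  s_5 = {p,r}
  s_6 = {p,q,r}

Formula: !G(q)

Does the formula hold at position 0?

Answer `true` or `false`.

Answer: true

Derivation:
s_0={s}: !G(q)=True G(q)=False q=False
s_1={q,r,s}: !G(q)=True G(q)=False q=True
s_2={p,q,r}: !G(q)=True G(q)=False q=True
s_3={p,s}: !G(q)=True G(q)=False q=False
s_4={p,q,r}: !G(q)=True G(q)=False q=True
s_5={p,r}: !G(q)=True G(q)=False q=False
s_6={p,q,r}: !G(q)=False G(q)=True q=True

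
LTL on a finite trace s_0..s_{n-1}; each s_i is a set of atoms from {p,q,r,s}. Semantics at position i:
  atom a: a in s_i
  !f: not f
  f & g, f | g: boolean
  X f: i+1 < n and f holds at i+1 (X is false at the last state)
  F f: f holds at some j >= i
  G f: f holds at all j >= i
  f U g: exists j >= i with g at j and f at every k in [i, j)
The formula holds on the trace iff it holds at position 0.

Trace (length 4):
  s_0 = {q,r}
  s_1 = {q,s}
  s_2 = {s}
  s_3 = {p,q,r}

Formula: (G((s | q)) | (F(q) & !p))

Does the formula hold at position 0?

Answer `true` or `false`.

s_0={q,r}: (G((s | q)) | (F(q) & !p))=True G((s | q))=True (s | q)=True s=False q=True (F(q) & !p)=True F(q)=True !p=True p=False
s_1={q,s}: (G((s | q)) | (F(q) & !p))=True G((s | q))=True (s | q)=True s=True q=True (F(q) & !p)=True F(q)=True !p=True p=False
s_2={s}: (G((s | q)) | (F(q) & !p))=True G((s | q))=True (s | q)=True s=True q=False (F(q) & !p)=True F(q)=True !p=True p=False
s_3={p,q,r}: (G((s | q)) | (F(q) & !p))=True G((s | q))=True (s | q)=True s=False q=True (F(q) & !p)=False F(q)=True !p=False p=True

Answer: true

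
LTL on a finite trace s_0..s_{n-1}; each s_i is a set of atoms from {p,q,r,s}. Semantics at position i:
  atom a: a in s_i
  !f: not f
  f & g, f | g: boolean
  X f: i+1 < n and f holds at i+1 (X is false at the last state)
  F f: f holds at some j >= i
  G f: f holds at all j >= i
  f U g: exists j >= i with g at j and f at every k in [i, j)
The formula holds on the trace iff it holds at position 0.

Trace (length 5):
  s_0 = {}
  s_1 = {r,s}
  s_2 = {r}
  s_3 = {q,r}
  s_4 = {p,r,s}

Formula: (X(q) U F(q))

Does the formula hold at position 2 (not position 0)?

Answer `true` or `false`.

s_0={}: (X(q) U F(q))=True X(q)=False q=False F(q)=True
s_1={r,s}: (X(q) U F(q))=True X(q)=False q=False F(q)=True
s_2={r}: (X(q) U F(q))=True X(q)=True q=False F(q)=True
s_3={q,r}: (X(q) U F(q))=True X(q)=False q=True F(q)=True
s_4={p,r,s}: (X(q) U F(q))=False X(q)=False q=False F(q)=False
Evaluating at position 2: result = True

Answer: true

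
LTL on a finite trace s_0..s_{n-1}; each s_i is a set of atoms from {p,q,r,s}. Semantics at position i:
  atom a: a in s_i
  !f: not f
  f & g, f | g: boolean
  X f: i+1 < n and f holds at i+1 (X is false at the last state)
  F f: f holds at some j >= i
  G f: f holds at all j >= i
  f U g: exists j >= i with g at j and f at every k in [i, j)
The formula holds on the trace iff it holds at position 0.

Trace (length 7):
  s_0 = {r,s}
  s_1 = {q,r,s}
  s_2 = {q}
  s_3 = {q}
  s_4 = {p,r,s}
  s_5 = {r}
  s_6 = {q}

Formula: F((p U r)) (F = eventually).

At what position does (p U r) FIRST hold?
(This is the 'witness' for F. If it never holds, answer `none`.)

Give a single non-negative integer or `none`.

Answer: 0

Derivation:
s_0={r,s}: (p U r)=True p=False r=True
s_1={q,r,s}: (p U r)=True p=False r=True
s_2={q}: (p U r)=False p=False r=False
s_3={q}: (p U r)=False p=False r=False
s_4={p,r,s}: (p U r)=True p=True r=True
s_5={r}: (p U r)=True p=False r=True
s_6={q}: (p U r)=False p=False r=False
F((p U r)) holds; first witness at position 0.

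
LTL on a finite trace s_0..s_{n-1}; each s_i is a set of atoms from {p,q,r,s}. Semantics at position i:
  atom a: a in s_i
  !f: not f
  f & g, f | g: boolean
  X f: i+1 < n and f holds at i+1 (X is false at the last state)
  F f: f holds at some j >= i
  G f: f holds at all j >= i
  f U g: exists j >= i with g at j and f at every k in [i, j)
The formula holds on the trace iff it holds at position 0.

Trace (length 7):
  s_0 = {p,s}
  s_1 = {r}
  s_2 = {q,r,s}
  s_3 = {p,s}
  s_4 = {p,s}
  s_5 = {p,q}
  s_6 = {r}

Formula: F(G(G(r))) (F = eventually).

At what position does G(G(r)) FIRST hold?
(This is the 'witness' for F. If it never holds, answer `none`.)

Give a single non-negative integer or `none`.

s_0={p,s}: G(G(r))=False G(r)=False r=False
s_1={r}: G(G(r))=False G(r)=False r=True
s_2={q,r,s}: G(G(r))=False G(r)=False r=True
s_3={p,s}: G(G(r))=False G(r)=False r=False
s_4={p,s}: G(G(r))=False G(r)=False r=False
s_5={p,q}: G(G(r))=False G(r)=False r=False
s_6={r}: G(G(r))=True G(r)=True r=True
F(G(G(r))) holds; first witness at position 6.

Answer: 6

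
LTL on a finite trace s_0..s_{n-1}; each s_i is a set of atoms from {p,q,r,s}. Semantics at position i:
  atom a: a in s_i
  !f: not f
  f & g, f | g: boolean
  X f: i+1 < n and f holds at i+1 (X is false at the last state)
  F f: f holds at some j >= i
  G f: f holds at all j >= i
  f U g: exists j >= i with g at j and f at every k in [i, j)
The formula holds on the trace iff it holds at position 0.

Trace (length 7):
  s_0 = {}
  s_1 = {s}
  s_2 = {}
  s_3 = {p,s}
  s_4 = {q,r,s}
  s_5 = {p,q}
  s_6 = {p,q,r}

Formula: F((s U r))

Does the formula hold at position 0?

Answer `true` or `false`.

s_0={}: F((s U r))=True (s U r)=False s=False r=False
s_1={s}: F((s U r))=True (s U r)=False s=True r=False
s_2={}: F((s U r))=True (s U r)=False s=False r=False
s_3={p,s}: F((s U r))=True (s U r)=True s=True r=False
s_4={q,r,s}: F((s U r))=True (s U r)=True s=True r=True
s_5={p,q}: F((s U r))=True (s U r)=False s=False r=False
s_6={p,q,r}: F((s U r))=True (s U r)=True s=False r=True

Answer: true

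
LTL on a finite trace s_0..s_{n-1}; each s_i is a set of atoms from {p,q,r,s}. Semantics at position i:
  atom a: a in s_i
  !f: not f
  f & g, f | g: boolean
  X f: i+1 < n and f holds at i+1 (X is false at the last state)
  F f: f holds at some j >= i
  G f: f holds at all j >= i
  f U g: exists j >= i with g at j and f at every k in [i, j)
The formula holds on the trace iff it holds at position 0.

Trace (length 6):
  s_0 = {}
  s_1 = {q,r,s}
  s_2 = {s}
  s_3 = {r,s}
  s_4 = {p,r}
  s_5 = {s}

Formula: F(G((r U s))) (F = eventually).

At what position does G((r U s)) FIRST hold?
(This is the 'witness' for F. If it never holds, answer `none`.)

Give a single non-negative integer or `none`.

Answer: 1

Derivation:
s_0={}: G((r U s))=False (r U s)=False r=False s=False
s_1={q,r,s}: G((r U s))=True (r U s)=True r=True s=True
s_2={s}: G((r U s))=True (r U s)=True r=False s=True
s_3={r,s}: G((r U s))=True (r U s)=True r=True s=True
s_4={p,r}: G((r U s))=True (r U s)=True r=True s=False
s_5={s}: G((r U s))=True (r U s)=True r=False s=True
F(G((r U s))) holds; first witness at position 1.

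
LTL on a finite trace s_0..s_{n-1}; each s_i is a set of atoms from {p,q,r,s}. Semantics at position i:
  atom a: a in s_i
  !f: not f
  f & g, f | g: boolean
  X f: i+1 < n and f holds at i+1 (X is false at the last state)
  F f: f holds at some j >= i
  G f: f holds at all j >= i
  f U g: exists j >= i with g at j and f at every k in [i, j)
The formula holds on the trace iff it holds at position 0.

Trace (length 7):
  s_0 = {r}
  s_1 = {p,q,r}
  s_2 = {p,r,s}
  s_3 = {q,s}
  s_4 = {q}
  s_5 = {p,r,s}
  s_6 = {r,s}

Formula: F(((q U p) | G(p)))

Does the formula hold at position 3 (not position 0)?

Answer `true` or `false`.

s_0={r}: F(((q U p) | G(p)))=True ((q U p) | G(p))=False (q U p)=False q=False p=False G(p)=False
s_1={p,q,r}: F(((q U p) | G(p)))=True ((q U p) | G(p))=True (q U p)=True q=True p=True G(p)=False
s_2={p,r,s}: F(((q U p) | G(p)))=True ((q U p) | G(p))=True (q U p)=True q=False p=True G(p)=False
s_3={q,s}: F(((q U p) | G(p)))=True ((q U p) | G(p))=True (q U p)=True q=True p=False G(p)=False
s_4={q}: F(((q U p) | G(p)))=True ((q U p) | G(p))=True (q U p)=True q=True p=False G(p)=False
s_5={p,r,s}: F(((q U p) | G(p)))=True ((q U p) | G(p))=True (q U p)=True q=False p=True G(p)=False
s_6={r,s}: F(((q U p) | G(p)))=False ((q U p) | G(p))=False (q U p)=False q=False p=False G(p)=False
Evaluating at position 3: result = True

Answer: true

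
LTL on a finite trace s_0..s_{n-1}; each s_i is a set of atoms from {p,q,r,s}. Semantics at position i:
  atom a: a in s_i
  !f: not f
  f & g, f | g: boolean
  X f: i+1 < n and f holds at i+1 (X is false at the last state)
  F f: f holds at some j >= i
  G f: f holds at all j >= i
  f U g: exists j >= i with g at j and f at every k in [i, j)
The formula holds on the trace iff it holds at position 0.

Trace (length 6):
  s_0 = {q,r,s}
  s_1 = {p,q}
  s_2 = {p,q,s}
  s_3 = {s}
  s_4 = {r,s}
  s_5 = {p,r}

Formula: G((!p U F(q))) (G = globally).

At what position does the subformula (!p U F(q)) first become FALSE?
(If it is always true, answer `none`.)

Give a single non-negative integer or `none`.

s_0={q,r,s}: (!p U F(q))=True !p=True p=False F(q)=True q=True
s_1={p,q}: (!p U F(q))=True !p=False p=True F(q)=True q=True
s_2={p,q,s}: (!p U F(q))=True !p=False p=True F(q)=True q=True
s_3={s}: (!p U F(q))=False !p=True p=False F(q)=False q=False
s_4={r,s}: (!p U F(q))=False !p=True p=False F(q)=False q=False
s_5={p,r}: (!p U F(q))=False !p=False p=True F(q)=False q=False
G((!p U F(q))) holds globally = False
First violation at position 3.

Answer: 3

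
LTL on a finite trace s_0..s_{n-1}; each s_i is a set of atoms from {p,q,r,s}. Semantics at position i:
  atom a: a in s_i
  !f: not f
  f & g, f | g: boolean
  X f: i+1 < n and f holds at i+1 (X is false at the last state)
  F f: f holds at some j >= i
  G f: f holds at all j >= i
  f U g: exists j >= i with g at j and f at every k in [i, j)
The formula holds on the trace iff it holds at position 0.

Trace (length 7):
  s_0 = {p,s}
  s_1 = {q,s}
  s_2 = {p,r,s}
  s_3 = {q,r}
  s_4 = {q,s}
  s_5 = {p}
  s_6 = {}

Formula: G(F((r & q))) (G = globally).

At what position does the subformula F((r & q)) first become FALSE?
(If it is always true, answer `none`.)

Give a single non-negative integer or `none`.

s_0={p,s}: F((r & q))=True (r & q)=False r=False q=False
s_1={q,s}: F((r & q))=True (r & q)=False r=False q=True
s_2={p,r,s}: F((r & q))=True (r & q)=False r=True q=False
s_3={q,r}: F((r & q))=True (r & q)=True r=True q=True
s_4={q,s}: F((r & q))=False (r & q)=False r=False q=True
s_5={p}: F((r & q))=False (r & q)=False r=False q=False
s_6={}: F((r & q))=False (r & q)=False r=False q=False
G(F((r & q))) holds globally = False
First violation at position 4.

Answer: 4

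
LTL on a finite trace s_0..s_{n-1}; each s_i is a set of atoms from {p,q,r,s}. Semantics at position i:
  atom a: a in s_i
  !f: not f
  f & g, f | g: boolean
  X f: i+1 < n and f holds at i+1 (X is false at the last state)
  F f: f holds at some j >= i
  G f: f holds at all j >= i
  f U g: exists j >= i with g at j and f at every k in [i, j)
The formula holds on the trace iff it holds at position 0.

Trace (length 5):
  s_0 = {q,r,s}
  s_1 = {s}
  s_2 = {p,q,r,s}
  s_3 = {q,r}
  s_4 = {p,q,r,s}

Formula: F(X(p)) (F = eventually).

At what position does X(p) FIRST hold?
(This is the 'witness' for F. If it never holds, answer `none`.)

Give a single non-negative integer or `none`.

s_0={q,r,s}: X(p)=False p=False
s_1={s}: X(p)=True p=False
s_2={p,q,r,s}: X(p)=False p=True
s_3={q,r}: X(p)=True p=False
s_4={p,q,r,s}: X(p)=False p=True
F(X(p)) holds; first witness at position 1.

Answer: 1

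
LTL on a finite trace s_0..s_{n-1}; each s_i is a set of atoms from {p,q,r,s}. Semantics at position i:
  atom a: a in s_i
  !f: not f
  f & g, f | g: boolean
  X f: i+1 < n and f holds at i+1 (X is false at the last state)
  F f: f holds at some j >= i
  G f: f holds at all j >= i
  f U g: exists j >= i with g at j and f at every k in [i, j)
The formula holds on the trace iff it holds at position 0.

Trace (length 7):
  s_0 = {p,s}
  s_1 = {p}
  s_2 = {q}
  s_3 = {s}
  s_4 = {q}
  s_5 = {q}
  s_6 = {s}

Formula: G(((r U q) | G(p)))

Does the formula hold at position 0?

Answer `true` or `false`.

Answer: false

Derivation:
s_0={p,s}: G(((r U q) | G(p)))=False ((r U q) | G(p))=False (r U q)=False r=False q=False G(p)=False p=True
s_1={p}: G(((r U q) | G(p)))=False ((r U q) | G(p))=False (r U q)=False r=False q=False G(p)=False p=True
s_2={q}: G(((r U q) | G(p)))=False ((r U q) | G(p))=True (r U q)=True r=False q=True G(p)=False p=False
s_3={s}: G(((r U q) | G(p)))=False ((r U q) | G(p))=False (r U q)=False r=False q=False G(p)=False p=False
s_4={q}: G(((r U q) | G(p)))=False ((r U q) | G(p))=True (r U q)=True r=False q=True G(p)=False p=False
s_5={q}: G(((r U q) | G(p)))=False ((r U q) | G(p))=True (r U q)=True r=False q=True G(p)=False p=False
s_6={s}: G(((r U q) | G(p)))=False ((r U q) | G(p))=False (r U q)=False r=False q=False G(p)=False p=False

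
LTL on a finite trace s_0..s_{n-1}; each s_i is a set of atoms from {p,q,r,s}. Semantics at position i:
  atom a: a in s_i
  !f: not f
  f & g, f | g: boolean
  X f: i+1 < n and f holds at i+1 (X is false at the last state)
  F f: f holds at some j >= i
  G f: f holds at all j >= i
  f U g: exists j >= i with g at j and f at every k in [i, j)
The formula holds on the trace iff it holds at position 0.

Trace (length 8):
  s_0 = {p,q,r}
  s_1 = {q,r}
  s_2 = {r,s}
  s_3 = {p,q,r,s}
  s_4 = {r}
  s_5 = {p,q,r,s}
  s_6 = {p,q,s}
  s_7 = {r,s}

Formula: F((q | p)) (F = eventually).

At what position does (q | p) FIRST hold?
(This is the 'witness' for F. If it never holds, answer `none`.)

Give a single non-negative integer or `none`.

Answer: 0

Derivation:
s_0={p,q,r}: (q | p)=True q=True p=True
s_1={q,r}: (q | p)=True q=True p=False
s_2={r,s}: (q | p)=False q=False p=False
s_3={p,q,r,s}: (q | p)=True q=True p=True
s_4={r}: (q | p)=False q=False p=False
s_5={p,q,r,s}: (q | p)=True q=True p=True
s_6={p,q,s}: (q | p)=True q=True p=True
s_7={r,s}: (q | p)=False q=False p=False
F((q | p)) holds; first witness at position 0.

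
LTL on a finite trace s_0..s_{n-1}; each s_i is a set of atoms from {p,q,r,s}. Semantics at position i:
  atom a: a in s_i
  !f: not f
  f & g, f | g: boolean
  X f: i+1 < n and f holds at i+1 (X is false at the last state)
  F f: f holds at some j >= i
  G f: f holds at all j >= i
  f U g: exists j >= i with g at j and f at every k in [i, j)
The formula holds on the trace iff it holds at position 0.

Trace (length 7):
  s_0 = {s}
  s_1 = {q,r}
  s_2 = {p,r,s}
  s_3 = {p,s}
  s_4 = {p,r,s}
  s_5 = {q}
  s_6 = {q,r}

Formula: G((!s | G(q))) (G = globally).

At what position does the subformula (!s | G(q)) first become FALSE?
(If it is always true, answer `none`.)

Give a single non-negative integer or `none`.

s_0={s}: (!s | G(q))=False !s=False s=True G(q)=False q=False
s_1={q,r}: (!s | G(q))=True !s=True s=False G(q)=False q=True
s_2={p,r,s}: (!s | G(q))=False !s=False s=True G(q)=False q=False
s_3={p,s}: (!s | G(q))=False !s=False s=True G(q)=False q=False
s_4={p,r,s}: (!s | G(q))=False !s=False s=True G(q)=False q=False
s_5={q}: (!s | G(q))=True !s=True s=False G(q)=True q=True
s_6={q,r}: (!s | G(q))=True !s=True s=False G(q)=True q=True
G((!s | G(q))) holds globally = False
First violation at position 0.

Answer: 0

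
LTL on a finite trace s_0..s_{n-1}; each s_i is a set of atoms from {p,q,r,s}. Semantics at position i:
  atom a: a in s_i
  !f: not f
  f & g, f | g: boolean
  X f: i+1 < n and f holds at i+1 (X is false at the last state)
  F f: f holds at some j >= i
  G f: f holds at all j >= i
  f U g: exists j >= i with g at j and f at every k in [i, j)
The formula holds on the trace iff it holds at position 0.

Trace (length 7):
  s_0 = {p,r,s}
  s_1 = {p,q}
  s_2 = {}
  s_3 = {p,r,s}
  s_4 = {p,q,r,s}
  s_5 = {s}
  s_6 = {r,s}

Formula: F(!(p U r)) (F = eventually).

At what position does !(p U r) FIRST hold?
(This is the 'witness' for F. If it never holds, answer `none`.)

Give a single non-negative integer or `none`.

Answer: 1

Derivation:
s_0={p,r,s}: !(p U r)=False (p U r)=True p=True r=True
s_1={p,q}: !(p U r)=True (p U r)=False p=True r=False
s_2={}: !(p U r)=True (p U r)=False p=False r=False
s_3={p,r,s}: !(p U r)=False (p U r)=True p=True r=True
s_4={p,q,r,s}: !(p U r)=False (p U r)=True p=True r=True
s_5={s}: !(p U r)=True (p U r)=False p=False r=False
s_6={r,s}: !(p U r)=False (p U r)=True p=False r=True
F(!(p U r)) holds; first witness at position 1.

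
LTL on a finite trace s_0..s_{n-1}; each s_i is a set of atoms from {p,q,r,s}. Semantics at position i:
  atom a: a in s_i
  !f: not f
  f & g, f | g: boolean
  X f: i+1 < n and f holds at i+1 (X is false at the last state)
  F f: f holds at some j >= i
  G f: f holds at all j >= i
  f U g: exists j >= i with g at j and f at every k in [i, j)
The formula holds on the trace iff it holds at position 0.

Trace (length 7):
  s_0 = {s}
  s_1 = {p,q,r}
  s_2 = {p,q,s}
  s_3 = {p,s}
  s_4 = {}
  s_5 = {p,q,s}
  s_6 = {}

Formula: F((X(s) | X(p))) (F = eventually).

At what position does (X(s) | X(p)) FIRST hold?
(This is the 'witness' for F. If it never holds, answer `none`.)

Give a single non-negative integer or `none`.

s_0={s}: (X(s) | X(p))=True X(s)=False s=True X(p)=True p=False
s_1={p,q,r}: (X(s) | X(p))=True X(s)=True s=False X(p)=True p=True
s_2={p,q,s}: (X(s) | X(p))=True X(s)=True s=True X(p)=True p=True
s_3={p,s}: (X(s) | X(p))=False X(s)=False s=True X(p)=False p=True
s_4={}: (X(s) | X(p))=True X(s)=True s=False X(p)=True p=False
s_5={p,q,s}: (X(s) | X(p))=False X(s)=False s=True X(p)=False p=True
s_6={}: (X(s) | X(p))=False X(s)=False s=False X(p)=False p=False
F((X(s) | X(p))) holds; first witness at position 0.

Answer: 0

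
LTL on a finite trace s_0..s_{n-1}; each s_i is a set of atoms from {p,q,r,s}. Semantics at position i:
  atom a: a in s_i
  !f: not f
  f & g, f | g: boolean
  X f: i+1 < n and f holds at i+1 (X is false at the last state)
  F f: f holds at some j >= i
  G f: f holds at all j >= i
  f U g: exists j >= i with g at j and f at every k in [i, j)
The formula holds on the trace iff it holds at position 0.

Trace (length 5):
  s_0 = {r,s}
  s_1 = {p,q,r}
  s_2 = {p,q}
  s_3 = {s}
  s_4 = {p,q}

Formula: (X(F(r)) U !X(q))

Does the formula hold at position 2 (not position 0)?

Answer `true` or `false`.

Answer: true

Derivation:
s_0={r,s}: (X(F(r)) U !X(q))=False X(F(r))=True F(r)=True r=True !X(q)=False X(q)=True q=False
s_1={p,q,r}: (X(F(r)) U !X(q))=False X(F(r))=False F(r)=True r=True !X(q)=False X(q)=True q=True
s_2={p,q}: (X(F(r)) U !X(q))=True X(F(r))=False F(r)=False r=False !X(q)=True X(q)=False q=True
s_3={s}: (X(F(r)) U !X(q))=False X(F(r))=False F(r)=False r=False !X(q)=False X(q)=True q=False
s_4={p,q}: (X(F(r)) U !X(q))=True X(F(r))=False F(r)=False r=False !X(q)=True X(q)=False q=True
Evaluating at position 2: result = True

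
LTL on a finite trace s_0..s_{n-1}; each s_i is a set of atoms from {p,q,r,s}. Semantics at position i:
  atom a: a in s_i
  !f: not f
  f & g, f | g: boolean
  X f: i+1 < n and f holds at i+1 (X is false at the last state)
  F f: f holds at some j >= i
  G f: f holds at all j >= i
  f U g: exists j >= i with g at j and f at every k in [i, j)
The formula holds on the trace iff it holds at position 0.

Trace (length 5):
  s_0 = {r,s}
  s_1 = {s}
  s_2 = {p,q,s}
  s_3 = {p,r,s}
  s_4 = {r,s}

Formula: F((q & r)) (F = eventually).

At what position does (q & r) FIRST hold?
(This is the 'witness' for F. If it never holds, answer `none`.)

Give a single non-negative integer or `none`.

s_0={r,s}: (q & r)=False q=False r=True
s_1={s}: (q & r)=False q=False r=False
s_2={p,q,s}: (q & r)=False q=True r=False
s_3={p,r,s}: (q & r)=False q=False r=True
s_4={r,s}: (q & r)=False q=False r=True
F((q & r)) does not hold (no witness exists).

Answer: none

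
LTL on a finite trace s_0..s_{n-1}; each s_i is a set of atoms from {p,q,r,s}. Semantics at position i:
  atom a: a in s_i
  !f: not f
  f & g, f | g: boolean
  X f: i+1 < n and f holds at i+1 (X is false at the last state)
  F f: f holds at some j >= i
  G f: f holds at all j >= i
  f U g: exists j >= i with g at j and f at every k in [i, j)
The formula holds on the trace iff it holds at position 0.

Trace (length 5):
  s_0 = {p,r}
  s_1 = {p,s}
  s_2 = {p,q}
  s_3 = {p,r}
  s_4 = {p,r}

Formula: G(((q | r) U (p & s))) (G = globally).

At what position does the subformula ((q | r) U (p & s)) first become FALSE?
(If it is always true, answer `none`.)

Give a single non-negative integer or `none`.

Answer: 2

Derivation:
s_0={p,r}: ((q | r) U (p & s))=True (q | r)=True q=False r=True (p & s)=False p=True s=False
s_1={p,s}: ((q | r) U (p & s))=True (q | r)=False q=False r=False (p & s)=True p=True s=True
s_2={p,q}: ((q | r) U (p & s))=False (q | r)=True q=True r=False (p & s)=False p=True s=False
s_3={p,r}: ((q | r) U (p & s))=False (q | r)=True q=False r=True (p & s)=False p=True s=False
s_4={p,r}: ((q | r) U (p & s))=False (q | r)=True q=False r=True (p & s)=False p=True s=False
G(((q | r) U (p & s))) holds globally = False
First violation at position 2.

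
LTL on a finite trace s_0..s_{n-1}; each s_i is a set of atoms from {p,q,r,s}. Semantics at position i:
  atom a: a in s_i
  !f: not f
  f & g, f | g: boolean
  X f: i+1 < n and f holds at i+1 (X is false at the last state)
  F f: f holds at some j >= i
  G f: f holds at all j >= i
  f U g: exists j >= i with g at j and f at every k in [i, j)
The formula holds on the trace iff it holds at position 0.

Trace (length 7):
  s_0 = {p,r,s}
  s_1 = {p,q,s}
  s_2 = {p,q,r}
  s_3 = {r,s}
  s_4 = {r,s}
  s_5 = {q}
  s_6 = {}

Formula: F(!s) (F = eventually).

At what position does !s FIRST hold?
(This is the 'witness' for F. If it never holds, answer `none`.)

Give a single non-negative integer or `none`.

Answer: 2

Derivation:
s_0={p,r,s}: !s=False s=True
s_1={p,q,s}: !s=False s=True
s_2={p,q,r}: !s=True s=False
s_3={r,s}: !s=False s=True
s_4={r,s}: !s=False s=True
s_5={q}: !s=True s=False
s_6={}: !s=True s=False
F(!s) holds; first witness at position 2.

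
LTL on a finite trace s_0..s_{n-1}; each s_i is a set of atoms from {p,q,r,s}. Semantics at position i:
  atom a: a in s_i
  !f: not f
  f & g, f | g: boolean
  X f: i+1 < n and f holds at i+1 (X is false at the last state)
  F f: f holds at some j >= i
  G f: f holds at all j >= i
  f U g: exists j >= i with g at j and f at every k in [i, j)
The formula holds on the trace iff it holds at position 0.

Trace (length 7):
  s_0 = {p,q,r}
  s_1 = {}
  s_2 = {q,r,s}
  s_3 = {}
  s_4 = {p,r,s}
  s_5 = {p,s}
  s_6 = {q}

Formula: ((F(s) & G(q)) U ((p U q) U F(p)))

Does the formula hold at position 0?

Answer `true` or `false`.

s_0={p,q,r}: ((F(s) & G(q)) U ((p U q) U F(p)))=True (F(s) & G(q))=False F(s)=True s=False G(q)=False q=True ((p U q) U F(p))=True (p U q)=True p=True F(p)=True
s_1={}: ((F(s) & G(q)) U ((p U q) U F(p)))=True (F(s) & G(q))=False F(s)=True s=False G(q)=False q=False ((p U q) U F(p))=True (p U q)=False p=False F(p)=True
s_2={q,r,s}: ((F(s) & G(q)) U ((p U q) U F(p)))=True (F(s) & G(q))=False F(s)=True s=True G(q)=False q=True ((p U q) U F(p))=True (p U q)=True p=False F(p)=True
s_3={}: ((F(s) & G(q)) U ((p U q) U F(p)))=True (F(s) & G(q))=False F(s)=True s=False G(q)=False q=False ((p U q) U F(p))=True (p U q)=False p=False F(p)=True
s_4={p,r,s}: ((F(s) & G(q)) U ((p U q) U F(p)))=True (F(s) & G(q))=False F(s)=True s=True G(q)=False q=False ((p U q) U F(p))=True (p U q)=True p=True F(p)=True
s_5={p,s}: ((F(s) & G(q)) U ((p U q) U F(p)))=True (F(s) & G(q))=False F(s)=True s=True G(q)=False q=False ((p U q) U F(p))=True (p U q)=True p=True F(p)=True
s_6={q}: ((F(s) & G(q)) U ((p U q) U F(p)))=False (F(s) & G(q))=False F(s)=False s=False G(q)=True q=True ((p U q) U F(p))=False (p U q)=True p=False F(p)=False

Answer: true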